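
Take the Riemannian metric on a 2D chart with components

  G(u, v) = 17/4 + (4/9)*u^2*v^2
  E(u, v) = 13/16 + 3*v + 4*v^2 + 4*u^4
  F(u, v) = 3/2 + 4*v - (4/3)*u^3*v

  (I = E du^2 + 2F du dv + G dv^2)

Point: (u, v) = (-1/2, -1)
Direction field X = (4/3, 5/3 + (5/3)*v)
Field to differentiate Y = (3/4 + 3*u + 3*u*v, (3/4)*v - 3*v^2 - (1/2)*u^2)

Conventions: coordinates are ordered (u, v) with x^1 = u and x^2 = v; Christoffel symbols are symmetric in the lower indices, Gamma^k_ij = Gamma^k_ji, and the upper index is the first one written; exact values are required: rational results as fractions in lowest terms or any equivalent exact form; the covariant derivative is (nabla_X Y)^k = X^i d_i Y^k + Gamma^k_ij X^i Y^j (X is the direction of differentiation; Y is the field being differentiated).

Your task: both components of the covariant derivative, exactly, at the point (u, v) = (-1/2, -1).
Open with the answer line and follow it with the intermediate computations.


Answer: (nabla_X Y)^u = 333668/9765, (nabla_X Y)^v = 73648/3255

E = 33/16, F = -8/3, G = 157/36 at the point
E_u = -2, E_v = -5, F_u = 1, F_v = 25/6, G_u = -4/9, G_v = -2/9
EG - F^2 = 1085/576;  g^inv = (576/1085) * [[157/36, 8/3], [8/3, 33/16]]
first-kind symbols [ij,l] = (1/2)(d_i g_jl + d_j g_il - d_l g_ij): [uu,u] = E_u/2 = -1, [uu,v] = F_u - E_v/2 = 7/2, [uv,u] = E_v/2 = -5/2, [uv,v] = G_u/2 = -2/9, [vv,u] = F_v - G_u/2 = 79/18, [vv,v] = G_v/2 = -1/9
Gamma^u_ij = (G*[ij,u] - F*[ij,v])/(EG - F^2), Gamma^v_ij = (E*[ij,v] - F*[ij,u])/(EG - F^2)
Gamma_uuu = 2864/1085, Gamma_uuv = -19864/3255, Gamma_uvv = 97688/9765, Gamma_vuu = 2622/1085, Gamma_vuv = -4104/1085, Gamma_vvv = 19828/3255
X = (4/3, 0), Y = (3/4, -31/8) at the point


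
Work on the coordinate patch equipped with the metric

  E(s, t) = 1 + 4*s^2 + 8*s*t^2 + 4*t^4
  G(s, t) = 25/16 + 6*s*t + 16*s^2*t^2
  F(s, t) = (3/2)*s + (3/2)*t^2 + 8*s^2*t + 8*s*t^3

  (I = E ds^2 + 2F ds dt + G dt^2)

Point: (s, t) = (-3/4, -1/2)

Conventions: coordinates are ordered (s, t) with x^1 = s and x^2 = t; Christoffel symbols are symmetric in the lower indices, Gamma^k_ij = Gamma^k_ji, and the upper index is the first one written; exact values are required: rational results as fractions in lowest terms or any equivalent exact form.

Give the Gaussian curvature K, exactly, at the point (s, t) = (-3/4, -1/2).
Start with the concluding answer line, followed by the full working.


Answer: K = -2560/12769

E = 2, F = -9/4, G = 97/16, EG - F^2 = 113/16 at the point
E_s = -4, E_t = 4, F_s = 13/2, F_t = -3/2, G_s = -9, G_t = -27/2
E_tt = 0, F_st = -6, G_ss = 8
The intrinsic route: Brioschi's K = (det M1 - det M2)/(EG - F^2)^2.
M1 = [[-E_tt/2 + F_st - G_ss/2, E_s/2, F_s - E_t/2], [F_t - G_s/2, E, F], [G_t/2, F, G]] = [[-10, -2, 9/2], [3, 2, -9/4], [-27/4, -9/4, 97/16]]; det M1 = -137/4
M2 = [[0, E_t/2, G_s/2], [E_t/2, E, F], [G_s/2, F, G]] = [[0, 2, -9/2], [2, 2, -9/4], [-9/2, -9/4, 97/16]]; det M2 = -97/4
det M1 - det M2 = -10; K = -10 / (113/16)^2 = -2560/12769


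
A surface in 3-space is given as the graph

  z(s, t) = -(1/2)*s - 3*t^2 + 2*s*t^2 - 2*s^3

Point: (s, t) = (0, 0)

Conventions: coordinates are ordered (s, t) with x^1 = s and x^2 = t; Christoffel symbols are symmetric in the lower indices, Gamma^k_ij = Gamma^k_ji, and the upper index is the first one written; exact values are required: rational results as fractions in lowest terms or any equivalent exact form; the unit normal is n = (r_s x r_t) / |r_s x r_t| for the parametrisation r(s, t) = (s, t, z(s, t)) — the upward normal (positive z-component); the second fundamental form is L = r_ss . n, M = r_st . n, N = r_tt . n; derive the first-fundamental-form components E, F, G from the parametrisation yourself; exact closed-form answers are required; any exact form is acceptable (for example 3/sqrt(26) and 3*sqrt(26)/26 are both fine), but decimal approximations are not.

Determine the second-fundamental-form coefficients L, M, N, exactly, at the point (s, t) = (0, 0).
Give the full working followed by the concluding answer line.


z_s = -1/2, z_t = 0, z_ss = 0, z_st = 0, z_tt = -6
E = 5/4, F = 0, G = 1; answer radicand W^2 = 5/4
unnormalised second-form numerators: l = 0, m = 0, n = -6; L = l/sqrt(5/4), and similarly M = m/sqrt(W^2), N = n/sqrt(W^2)

Answer: L = 0, M = 0, N = -12*sqrt(5)/5


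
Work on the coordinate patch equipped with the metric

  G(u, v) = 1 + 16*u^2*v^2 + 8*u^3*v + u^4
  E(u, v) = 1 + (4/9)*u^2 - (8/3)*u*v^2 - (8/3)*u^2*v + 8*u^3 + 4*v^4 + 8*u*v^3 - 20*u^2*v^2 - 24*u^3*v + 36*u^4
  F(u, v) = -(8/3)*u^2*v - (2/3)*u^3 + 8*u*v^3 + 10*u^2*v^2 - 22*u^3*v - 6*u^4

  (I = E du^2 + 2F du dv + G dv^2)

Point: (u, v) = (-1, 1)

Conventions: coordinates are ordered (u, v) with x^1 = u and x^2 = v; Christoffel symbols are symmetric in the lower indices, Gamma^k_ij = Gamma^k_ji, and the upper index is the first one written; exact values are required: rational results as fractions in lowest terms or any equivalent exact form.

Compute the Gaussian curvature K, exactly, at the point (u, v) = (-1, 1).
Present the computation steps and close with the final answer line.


E = 265/9, F = 16, G = 10, EG - F^2 = 346/9 at the point
E_u = -1280/9, E_v = -64/3, F_u = -152/3, F_v = 46/3, G_u = -12, G_v = 24
E_vv = -104/3, F_uv = -230/3, G_uu = -4
Using the Brioschi determinant formula for K from the metric derivatives:
M1 = [[-E_vv/2 + F_uv - G_uu/2, E_u/2, F_u - E_v/2], [F_v - G_u/2, E, F], [G_v/2, F, G]] = [[-172/3, -640/9, -40], [64/3, 265/9, 16], [12, 16, 10]]; det M1 = -1864/9
M2 = [[0, E_v/2, G_u/2], [E_v/2, E, F], [G_u/2, F, G]] = [[0, -32/3, -6], [-32/3, 265/9, 16], [-6, 16, 10]]; det M2 = -1348/9
det M1 - det M2 = -172/3; K = -172/3 / (346/9)^2 = -1161/29929

Answer: K = -1161/29929


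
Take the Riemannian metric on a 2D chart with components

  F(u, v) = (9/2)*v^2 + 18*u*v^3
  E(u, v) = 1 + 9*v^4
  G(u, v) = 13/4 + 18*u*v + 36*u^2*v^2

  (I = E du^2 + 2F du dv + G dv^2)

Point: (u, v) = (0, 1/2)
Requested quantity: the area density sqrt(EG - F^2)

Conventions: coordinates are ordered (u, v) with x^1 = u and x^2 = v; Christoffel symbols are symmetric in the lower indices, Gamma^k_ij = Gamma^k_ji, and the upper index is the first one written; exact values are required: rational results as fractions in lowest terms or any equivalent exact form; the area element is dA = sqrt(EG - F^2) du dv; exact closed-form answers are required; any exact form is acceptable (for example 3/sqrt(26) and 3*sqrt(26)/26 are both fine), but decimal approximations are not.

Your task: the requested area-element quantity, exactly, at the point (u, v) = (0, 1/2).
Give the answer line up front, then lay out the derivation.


Answer: sqrt(EG - F^2) = sqrt(61)/4

E = 25/16, F = 9/8, G = 13/4; EG - F^2 = 61/16


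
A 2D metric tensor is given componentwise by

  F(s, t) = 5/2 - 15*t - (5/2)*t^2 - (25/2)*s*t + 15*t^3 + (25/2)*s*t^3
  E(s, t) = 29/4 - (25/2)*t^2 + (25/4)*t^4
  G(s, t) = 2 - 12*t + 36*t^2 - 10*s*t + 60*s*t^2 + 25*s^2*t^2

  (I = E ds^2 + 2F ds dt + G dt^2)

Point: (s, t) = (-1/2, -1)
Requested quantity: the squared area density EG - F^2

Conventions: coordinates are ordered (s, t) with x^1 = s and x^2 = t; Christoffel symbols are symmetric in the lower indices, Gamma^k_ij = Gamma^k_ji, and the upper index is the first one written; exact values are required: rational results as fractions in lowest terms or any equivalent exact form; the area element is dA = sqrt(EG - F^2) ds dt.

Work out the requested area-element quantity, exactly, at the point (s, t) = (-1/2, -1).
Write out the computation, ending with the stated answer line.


E = 1, F = 0, G = 85/4; EG - F^2 = 85/4

Answer: EG - F^2 = 85/4


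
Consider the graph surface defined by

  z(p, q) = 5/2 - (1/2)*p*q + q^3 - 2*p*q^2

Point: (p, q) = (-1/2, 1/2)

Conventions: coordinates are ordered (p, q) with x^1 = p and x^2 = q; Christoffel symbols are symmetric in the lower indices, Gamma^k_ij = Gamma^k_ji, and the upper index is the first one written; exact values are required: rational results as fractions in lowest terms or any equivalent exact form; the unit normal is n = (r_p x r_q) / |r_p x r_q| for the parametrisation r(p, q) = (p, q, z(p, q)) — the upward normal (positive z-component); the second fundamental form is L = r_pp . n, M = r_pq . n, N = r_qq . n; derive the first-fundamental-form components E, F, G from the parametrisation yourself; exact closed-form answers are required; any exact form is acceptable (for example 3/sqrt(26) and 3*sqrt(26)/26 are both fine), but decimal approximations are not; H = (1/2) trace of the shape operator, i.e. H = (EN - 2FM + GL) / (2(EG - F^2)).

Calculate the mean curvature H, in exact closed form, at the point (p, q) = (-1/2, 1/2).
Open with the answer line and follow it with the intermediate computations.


Answer: H = 10*sqrt(89)/7921

z_p = -3/4, z_q = 2, z_pp = 0, z_pq = -5/2, z_qq = 5
E = 25/16, F = -3/2, G = 5; answer radicand W^2 = 89/16
unnormalised second-form numerators: l = 0, m = -5/2, n = 5; L = l/sqrt(89/16), and similarly M = m/sqrt(W^2), N = n/sqrt(W^2)
H = (E*n - 2*F*m + G*l) / (2*(EG - F^2)*sqrt(W^2)); E*n - 2*F*m + G*l = 5/16, EG - F^2 = 89/16, so H = (5/178)/sqrt(89/16)


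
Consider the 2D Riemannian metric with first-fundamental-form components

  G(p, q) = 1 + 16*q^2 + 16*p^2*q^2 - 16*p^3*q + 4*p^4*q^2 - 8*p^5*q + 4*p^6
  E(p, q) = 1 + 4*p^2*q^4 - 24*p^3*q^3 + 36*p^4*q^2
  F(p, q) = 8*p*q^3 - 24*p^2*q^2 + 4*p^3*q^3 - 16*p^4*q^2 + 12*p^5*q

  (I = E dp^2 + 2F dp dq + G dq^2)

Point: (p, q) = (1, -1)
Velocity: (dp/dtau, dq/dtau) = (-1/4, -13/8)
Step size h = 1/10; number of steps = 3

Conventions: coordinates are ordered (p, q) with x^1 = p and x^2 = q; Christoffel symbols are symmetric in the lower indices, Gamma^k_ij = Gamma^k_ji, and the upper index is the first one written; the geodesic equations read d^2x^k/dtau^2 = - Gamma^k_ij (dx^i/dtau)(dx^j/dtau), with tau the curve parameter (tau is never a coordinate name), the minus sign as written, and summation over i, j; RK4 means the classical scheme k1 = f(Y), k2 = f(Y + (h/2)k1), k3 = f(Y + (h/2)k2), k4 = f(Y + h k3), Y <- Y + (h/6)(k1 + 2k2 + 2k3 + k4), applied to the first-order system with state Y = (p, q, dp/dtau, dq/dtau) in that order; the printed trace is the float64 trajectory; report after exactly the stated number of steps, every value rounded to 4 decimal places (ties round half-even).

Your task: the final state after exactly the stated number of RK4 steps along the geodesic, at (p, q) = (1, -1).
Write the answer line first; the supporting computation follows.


Answer: p = 0.9073, q = -1.4706, dp/dtau = -0.3538, dq/dtau = -1.5279

f(Y) = (dp/dtau, dq/dtau, -Gamma^p_ij Y'^i Y'^j, -Gamma^q_ij Y'^i Y'^j) with the Gammas evaluated at the stage position; h = 0.100000; intermediate values shown to 6 dp
step 0: p = 1.0000, q = -1.0000, dp/dtau = -0.2500, dq/dtau = -1.6250
step 1:
  k1: at (p, q) = (1.000000, -1.000000), (dp/dtau, dq/dtau) = (-0.250000, -1.625000); Gamma_ppp = 0.868217, Gamma_ppq = -0.620155, Gamma_pqq = 0.372093, Gamma_qpp = -0.868217, Gamma_qpq = 0.620155, Gamma_qqq = -0.372093; k1 = (-0.250000, -1.625000, -0.532946, 0.532946)
  k2: at (p, q) = (0.987500, -1.081250), (dp/dtau, dq/dtau) = (-0.276647, -1.598353); Gamma_ppp = 0.899489, Gamma_ppq = -0.600918, Gamma_pqq = 0.353260, Gamma_qpp = -0.870783, Gamma_qpq = 0.581740, Gamma_qqq = -0.341986; k2 = (-0.276647, -1.598353, -0.439897, 0.425858)
  k3: at (p, q) = (0.986168, -1.079918), (dp/dtau, dq/dtau) = (-0.271995, -1.603707); Gamma_ppp = 0.899485, Gamma_ppq = -0.600863, Gamma_pqq = 0.353852, Gamma_qpp = -0.871945, Gamma_qpq = 0.582467, Gamma_qqq = -0.343018; k3 = (-0.271995, -1.603707, -0.452416, 0.438564)
  k4: at (p, q) = (0.972801, -1.160371), (dp/dtau, dq/dtau) = (-0.295242, -1.581144); Gamma_ppp = 0.928090, Gamma_ppq = -0.582579, Gamma_pqq = 0.336786, Gamma_qpp = -0.874731, Gamma_qpq = 0.549085, Gamma_qqq = -0.317423; k4 = (-0.295242, -1.581144, -0.378951, 0.357164)
  Y <- Y + (h/6)(k1 + 2k2 + 2k3 + k4): p = 0.9726, q = -1.1602, dp/dtau = -0.2949, dq/dtau = -1.5814
step 2:
  k1: at (p, q) = (0.972625, -1.160171), (dp/dtau, dq/dtau) = (-0.294942, -1.581351); Gamma_ppp = 0.928087, Gamma_ppq = -0.582573, Gamma_pqq = 0.336864, Gamma_qpp = -0.874893, Gamma_qpq = 0.549183, Gamma_qqq = -0.317556; k1 = (-0.294942, -1.581351, -0.379688, 0.357926)
  k2: at (p, q) = (0.957877, -1.239239), (dp/dtau, dq/dtau) = (-0.313926, -1.563454); Gamma_ppp = 0.954486, Gamma_ppq = -0.565184, Gamma_pqq = 0.321640, Gamma_qpp = -0.878680, Gamma_qpq = 0.520297, Gamma_qqq = -0.296095; k2 = (-0.313926, -1.563454, -0.325482, 0.299632)
  k3: at (p, q) = (0.956928, -1.238344), (dp/dtau, dq/dtau) = (-0.311216, -1.566369); Gamma_ppp = 0.954536, Gamma_ppq = -0.565105, Gamma_pqq = 0.321992, Gamma_qpp = -0.879570, Gamma_qpq = 0.520723, Gamma_qqq = -0.296704; k3 = (-0.311216, -1.566369, -0.331510, 0.305475)
  k4: at (p, q) = (0.941503, -1.316808), (dp/dtau, dq/dtau) = (-0.328093, -1.550803); Gamma_ppp = 0.979142, Gamma_ppq = -0.548549, Gamma_pqq = 0.308114, Gamma_qpp = -0.884005, Gamma_qpq = 0.495250, Gamma_qqq = -0.278176; k4 = (-0.328093, -1.550803, -0.288198, 0.260196)
  Y <- Y + (h/6)(k1 + 2k2 + 2k3 + k4): p = 0.9414, q = -1.3167, dp/dtau = -0.3280, dq/dtau = -1.5509
step 3:
  k1: at (p, q) = (0.941403, -1.316701), (dp/dtau, dq/dtau) = (-0.327973, -1.550878); Gamma_ppp = 0.979145, Gamma_ppq = -0.548541, Gamma_pqq = 0.308151, Gamma_qpp = -0.884103, Gamma_qpq = 0.495297, Gamma_qqq = -0.278240; k1 = (-0.327973, -1.550878, -0.288468, 0.260468)
  k2: at (p, q) = (0.925004, -1.394245), (dp/dtau, dq/dtau) = (-0.342397, -1.537855); Gamma_ppp = 1.002259, Gamma_ppq = -0.532729, Gamma_pqq = 0.295608, Gamma_qpp = -0.889656, Gamma_qpq = 0.472877, Gamma_qqq = -0.262397; k2 = (-0.342397, -1.537855, -0.255590, 0.226875)
  k3: at (p, q) = (0.924283, -1.393594), (dp/dtau, dq/dtau) = (-0.340753, -1.539535); Gamma_ppp = 1.002316, Gamma_ppq = -0.532642, Gamma_pqq = 0.295837, Gamma_qpp = -0.890379, Gamma_qpq = 0.473158, Gamma_qqq = -0.262799; k3 = (-0.340753, -1.539535, -0.258716, 0.229823)
  k4: at (p, q) = (0.907327, -1.470655), (dp/dtau, dq/dtau) = (-0.353845, -1.527896); Gamma_ppp = 1.024164, Gamma_ppq = -0.517515, Gamma_pqq = 0.284340, Gamma_qpp = -0.896834, Gamma_qpq = 0.453175, Gamma_qqq = -0.248990; k4 = (-0.353845, -1.527896, -0.232438, 0.203540)
  Y <- Y + (h/6)(k1 + 2k2 + 2k3 + k4): p = 0.9073, q = -1.4706, dp/dtau = -0.3538, dq/dtau = -1.5279


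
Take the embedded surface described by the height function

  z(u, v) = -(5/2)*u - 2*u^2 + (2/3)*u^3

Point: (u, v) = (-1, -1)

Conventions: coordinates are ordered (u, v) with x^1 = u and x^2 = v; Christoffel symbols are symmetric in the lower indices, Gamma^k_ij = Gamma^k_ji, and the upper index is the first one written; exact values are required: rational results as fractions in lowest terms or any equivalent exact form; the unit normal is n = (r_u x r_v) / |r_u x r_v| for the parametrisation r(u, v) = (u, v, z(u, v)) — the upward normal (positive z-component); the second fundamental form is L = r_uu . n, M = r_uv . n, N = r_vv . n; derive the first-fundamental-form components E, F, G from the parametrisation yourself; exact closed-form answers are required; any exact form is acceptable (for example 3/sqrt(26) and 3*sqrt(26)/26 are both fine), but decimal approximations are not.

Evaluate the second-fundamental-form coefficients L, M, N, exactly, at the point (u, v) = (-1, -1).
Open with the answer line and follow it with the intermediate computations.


Answer: L = -16*sqrt(53)/53, M = 0, N = 0

z_u = 7/2, z_v = 0, z_uu = -8, z_uv = 0, z_vv = 0
E = 53/4, F = 0, G = 1; answer radicand W^2 = 53/4
unnormalised second-form numerators: l = -8, m = 0, n = 0; L = l/sqrt(53/4), and similarly M = m/sqrt(W^2), N = n/sqrt(W^2)


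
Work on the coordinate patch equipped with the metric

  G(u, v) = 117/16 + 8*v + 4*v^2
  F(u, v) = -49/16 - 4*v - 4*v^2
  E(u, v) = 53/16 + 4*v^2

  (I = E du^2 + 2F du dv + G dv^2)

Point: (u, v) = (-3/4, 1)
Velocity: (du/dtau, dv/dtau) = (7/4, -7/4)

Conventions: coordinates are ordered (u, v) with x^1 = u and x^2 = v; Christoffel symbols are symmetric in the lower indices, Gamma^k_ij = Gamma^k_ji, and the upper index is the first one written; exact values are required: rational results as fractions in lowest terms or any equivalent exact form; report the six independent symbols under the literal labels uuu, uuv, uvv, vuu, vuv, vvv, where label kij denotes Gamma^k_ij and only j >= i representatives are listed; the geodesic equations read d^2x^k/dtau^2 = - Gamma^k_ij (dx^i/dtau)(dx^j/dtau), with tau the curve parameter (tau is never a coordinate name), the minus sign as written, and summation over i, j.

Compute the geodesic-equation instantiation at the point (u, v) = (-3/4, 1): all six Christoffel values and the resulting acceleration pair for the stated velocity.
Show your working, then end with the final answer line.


E = 117/16, F = -177/16, G = 309/16 at the point
E_u = 0, E_v = 8, F_u = 0, F_v = -12, G_u = 0, G_v = 16
EG - F^2 = 603/32;  g^inv = (32/603) * [[309/16, 177/16], [177/16, 117/16]]
first-kind symbols [ij,l] = (1/2)(d_i g_jl + d_j g_il - d_l g_ij): [uu,u] = E_u/2 = 0, [uu,v] = F_u - E_v/2 = -4, [uv,u] = E_v/2 = 4, [uv,v] = G_u/2 = 0, [vv,u] = F_v - G_u/2 = -12, [vv,v] = G_v/2 = 8
Gamma^u_ij = (G*[ij,u] - F*[ij,v])/(EG - F^2), Gamma^v_ij = (E*[ij,v] - F*[ij,u])/(EG - F^2)
Gamma_uuu = -472/201, Gamma_uuv = 824/201, Gamma_uvv = -1528/201, Gamma_vuu = -104/67, Gamma_vuv = 472/201, Gamma_vvv = -264/67
d^2u/dtau^2 = -(Gamma_uuu*(7/4)^2 + 2*Gamma_uuv*(7/4)*(-7/4) + Gamma_uvv*(-7/4)^2) = 3724/67
d^2v/dtau^2 = -(Gamma_vuu*(7/4)^2 + 2*Gamma_vuv*(7/4)*(-7/4) + Gamma_vvv*(-7/4)^2) = 6272/201

Answer: Gamma_uuu = -472/201, Gamma_uuv = 824/201, Gamma_uvv = -1528/201, Gamma_vuu = -104/67, Gamma_vuv = 472/201, Gamma_vvv = -264/67; accelerations (d^2u/dtau^2, d^2v/dtau^2) = (3724/67, 6272/201)


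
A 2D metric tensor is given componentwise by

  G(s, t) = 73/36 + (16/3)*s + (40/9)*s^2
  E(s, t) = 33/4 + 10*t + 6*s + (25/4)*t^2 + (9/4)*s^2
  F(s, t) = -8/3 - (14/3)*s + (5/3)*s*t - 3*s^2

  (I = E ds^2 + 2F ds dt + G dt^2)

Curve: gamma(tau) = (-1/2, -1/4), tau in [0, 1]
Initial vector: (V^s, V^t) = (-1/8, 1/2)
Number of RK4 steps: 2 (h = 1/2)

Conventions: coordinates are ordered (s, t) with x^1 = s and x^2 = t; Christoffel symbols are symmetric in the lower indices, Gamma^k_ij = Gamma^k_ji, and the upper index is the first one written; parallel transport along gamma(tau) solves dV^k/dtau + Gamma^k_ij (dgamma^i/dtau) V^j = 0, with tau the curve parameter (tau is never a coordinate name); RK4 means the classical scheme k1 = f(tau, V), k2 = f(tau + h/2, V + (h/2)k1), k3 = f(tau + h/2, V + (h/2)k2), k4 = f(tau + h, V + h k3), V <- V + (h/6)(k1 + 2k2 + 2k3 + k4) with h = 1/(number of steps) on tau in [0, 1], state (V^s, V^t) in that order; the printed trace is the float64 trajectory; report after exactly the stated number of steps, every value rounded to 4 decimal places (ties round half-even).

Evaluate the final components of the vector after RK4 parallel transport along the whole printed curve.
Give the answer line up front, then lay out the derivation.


Answer: V^s = -0.1250, V^t = 0.5000

gamma'(tau) = (0, 0); f(tau, V)^k = -Gamma^k_ij(gamma(tau)) gamma'^i(tau) V^j; h = 1/2; intermediate values shown to 6 dp
curve data and Christoffel symbols at the stage parameters:
  tau = 0.000000: gamma = (-0.500000, -0.250000), gamma' = (0.000000, 0.000000); Gamma_sss = -4.013245, Gamma_sst = 2.046799, Gamma_stt = -0.613785, Gamma_tss = -19.127483, Gamma_tst = 4.733775, Gamma_ttt = -1.137307
  tau = 0.250000: gamma = (-0.500000, -0.250000), gamma' = (0.000000, 0.000000); Gamma_sss = -4.013245, Gamma_sst = 2.046799, Gamma_stt = -0.613785, Gamma_tss = -19.127483, Gamma_tst = 4.733775, Gamma_ttt = -1.137307
  tau = 0.500000: gamma = (-0.500000, -0.250000), gamma' = (0.000000, 0.000000); Gamma_sss = -4.013245, Gamma_sst = 2.046799, Gamma_stt = -0.613785, Gamma_tss = -19.127483, Gamma_tst = 4.733775, Gamma_ttt = -1.137307
  tau = 0.750000: gamma = (-0.500000, -0.250000), gamma' = (0.000000, 0.000000); Gamma_sss = -4.013245, Gamma_sst = 2.046799, Gamma_stt = -0.613785, Gamma_tss = -19.127483, Gamma_tst = 4.733775, Gamma_ttt = -1.137307
  tau = 1.000000: gamma = (-0.500000, -0.250000), gamma' = (0.000000, 0.000000); Gamma_sss = -4.013245, Gamma_sst = 2.046799, Gamma_stt = -0.613785, Gamma_tss = -19.127483, Gamma_tst = 4.733775, Gamma_ttt = -1.137307
step 0: V^s = -0.1250, V^t = 0.5000
step 1: k1 = (0.000000, 0.000000), k2 = (0.000000, 0.000000), k3 = (0.000000, 0.000000), k4 = (0.000000, 0.000000); V <- V + (h/6)(k1 + 2k2 + 2k3 + k4): V^s = -0.1250, V^t = 0.5000
step 2: k1 = (0.000000, 0.000000), k2 = (0.000000, 0.000000), k3 = (0.000000, 0.000000), k4 = (0.000000, 0.000000); V <- V + (h/6)(k1 + 2k2 + 2k3 + k4): V^s = -0.1250, V^t = 0.5000


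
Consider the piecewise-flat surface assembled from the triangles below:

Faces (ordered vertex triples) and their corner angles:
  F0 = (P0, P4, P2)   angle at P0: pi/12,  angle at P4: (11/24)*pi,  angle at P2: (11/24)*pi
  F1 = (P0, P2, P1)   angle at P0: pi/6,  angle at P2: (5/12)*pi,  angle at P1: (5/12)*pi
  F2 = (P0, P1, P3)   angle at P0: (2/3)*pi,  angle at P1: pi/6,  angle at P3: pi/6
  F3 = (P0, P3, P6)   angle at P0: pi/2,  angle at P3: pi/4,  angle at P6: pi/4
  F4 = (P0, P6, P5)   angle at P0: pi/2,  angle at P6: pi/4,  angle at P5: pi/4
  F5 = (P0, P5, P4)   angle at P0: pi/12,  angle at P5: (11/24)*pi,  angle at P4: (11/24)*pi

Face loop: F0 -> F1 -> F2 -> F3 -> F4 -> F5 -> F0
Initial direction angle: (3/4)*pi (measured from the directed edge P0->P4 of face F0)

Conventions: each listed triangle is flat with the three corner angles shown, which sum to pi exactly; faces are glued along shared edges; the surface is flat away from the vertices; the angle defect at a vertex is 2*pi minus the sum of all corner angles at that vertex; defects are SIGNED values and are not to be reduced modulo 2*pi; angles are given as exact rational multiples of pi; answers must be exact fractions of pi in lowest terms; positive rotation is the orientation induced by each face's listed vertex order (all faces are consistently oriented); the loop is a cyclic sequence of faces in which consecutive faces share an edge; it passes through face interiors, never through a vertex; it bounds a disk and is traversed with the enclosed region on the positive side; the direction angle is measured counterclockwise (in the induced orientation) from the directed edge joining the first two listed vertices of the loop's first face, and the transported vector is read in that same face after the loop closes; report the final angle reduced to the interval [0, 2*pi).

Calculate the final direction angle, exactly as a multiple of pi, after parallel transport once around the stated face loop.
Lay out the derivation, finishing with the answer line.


enclosed vertex P0: corner angles sum to 2*pi, defect = 2*pi - 2*pi = 0
holonomy = initial angle + sum of enclosed defects (mod 2*pi), positive in the induced orientation
final angle = (3/4)*pi + 0 = (3/4)*pi (mod 2*pi)

Answer: final direction angle = (3/4)*pi


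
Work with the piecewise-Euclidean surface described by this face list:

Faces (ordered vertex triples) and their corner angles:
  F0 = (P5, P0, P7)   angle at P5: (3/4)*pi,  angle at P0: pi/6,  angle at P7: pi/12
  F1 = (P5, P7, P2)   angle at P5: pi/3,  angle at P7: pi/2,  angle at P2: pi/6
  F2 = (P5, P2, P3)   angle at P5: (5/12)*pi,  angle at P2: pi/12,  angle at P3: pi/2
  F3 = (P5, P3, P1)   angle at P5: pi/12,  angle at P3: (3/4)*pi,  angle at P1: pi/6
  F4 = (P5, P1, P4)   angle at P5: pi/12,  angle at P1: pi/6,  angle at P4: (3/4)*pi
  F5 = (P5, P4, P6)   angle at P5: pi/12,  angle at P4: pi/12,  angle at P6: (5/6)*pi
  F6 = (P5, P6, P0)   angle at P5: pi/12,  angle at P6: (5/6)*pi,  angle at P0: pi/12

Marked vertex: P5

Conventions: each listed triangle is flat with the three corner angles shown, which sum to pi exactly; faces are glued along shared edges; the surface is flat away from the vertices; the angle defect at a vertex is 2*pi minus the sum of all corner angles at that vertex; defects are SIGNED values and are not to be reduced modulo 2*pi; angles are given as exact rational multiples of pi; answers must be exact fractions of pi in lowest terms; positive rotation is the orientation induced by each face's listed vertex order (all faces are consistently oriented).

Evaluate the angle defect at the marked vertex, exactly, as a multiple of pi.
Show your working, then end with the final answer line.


Sum of corner angles at P5: (11/6)*pi
defect = 2*pi - (11/6)*pi

Answer: defect(P5) = pi/6


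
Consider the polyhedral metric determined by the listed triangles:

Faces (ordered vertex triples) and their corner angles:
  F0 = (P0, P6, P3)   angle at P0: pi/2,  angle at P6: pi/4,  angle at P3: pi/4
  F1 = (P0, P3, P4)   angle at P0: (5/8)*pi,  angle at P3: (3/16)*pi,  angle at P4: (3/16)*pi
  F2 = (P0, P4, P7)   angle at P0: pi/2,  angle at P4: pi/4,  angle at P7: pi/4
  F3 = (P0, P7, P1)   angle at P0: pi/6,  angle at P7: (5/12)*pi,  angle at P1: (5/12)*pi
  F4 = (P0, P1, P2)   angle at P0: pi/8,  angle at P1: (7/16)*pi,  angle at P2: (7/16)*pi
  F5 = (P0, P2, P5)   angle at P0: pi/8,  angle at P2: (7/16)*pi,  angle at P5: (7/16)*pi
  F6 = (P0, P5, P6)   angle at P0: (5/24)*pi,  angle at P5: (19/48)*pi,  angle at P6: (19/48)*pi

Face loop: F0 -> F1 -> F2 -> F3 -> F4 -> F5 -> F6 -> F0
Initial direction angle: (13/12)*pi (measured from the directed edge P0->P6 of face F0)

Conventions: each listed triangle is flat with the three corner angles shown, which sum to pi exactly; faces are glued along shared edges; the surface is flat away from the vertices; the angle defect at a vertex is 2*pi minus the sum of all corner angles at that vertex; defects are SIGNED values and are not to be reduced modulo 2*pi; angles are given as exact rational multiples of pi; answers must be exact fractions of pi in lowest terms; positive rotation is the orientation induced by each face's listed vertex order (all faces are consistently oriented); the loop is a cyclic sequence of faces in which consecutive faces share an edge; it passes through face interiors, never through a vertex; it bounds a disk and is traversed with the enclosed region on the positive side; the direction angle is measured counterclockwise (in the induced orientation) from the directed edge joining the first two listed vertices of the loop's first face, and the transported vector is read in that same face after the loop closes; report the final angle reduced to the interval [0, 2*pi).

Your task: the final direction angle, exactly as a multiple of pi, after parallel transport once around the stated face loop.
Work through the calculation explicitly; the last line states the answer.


enclosed vertex P0: corner angles sum to (9/4)*pi, defect = 2*pi - (9/4)*pi = -pi/4
final direction = starting direction + enclosed defect total, reduced mod 2*pi (induced orientation)
final angle = (13/12)*pi - pi/4 = (5/6)*pi (mod 2*pi)

Answer: final direction angle = (5/6)*pi


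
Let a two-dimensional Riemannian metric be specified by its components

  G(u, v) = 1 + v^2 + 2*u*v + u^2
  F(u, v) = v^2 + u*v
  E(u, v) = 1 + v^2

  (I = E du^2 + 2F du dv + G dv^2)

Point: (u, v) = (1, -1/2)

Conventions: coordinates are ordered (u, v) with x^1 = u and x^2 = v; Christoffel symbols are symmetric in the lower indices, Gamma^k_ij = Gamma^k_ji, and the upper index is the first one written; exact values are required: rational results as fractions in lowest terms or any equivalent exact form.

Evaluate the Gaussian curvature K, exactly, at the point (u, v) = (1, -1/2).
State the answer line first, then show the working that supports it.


Answer: K = -4/9

E = 5/4, F = -1/4, G = 5/4, EG - F^2 = 3/2 at the point
E_u = 0, E_v = -1, F_u = -1/2, F_v = 0, G_u = 1, G_v = 1
E_vv = 2, F_uv = 1, G_uu = 2
K follows from Brioschi's formula, (det M1 - det M2)/(EG - F^2)^2.
M1 = [[-E_vv/2 + F_uv - G_uu/2, E_u/2, F_u - E_v/2], [F_v - G_u/2, E, F], [G_v/2, F, G]] = [[-1, 0, 0], [-1/2, 5/4, -1/4], [1/2, -1/4, 5/4]]; det M1 = -3/2
M2 = [[0, E_v/2, G_u/2], [E_v/2, E, F], [G_u/2, F, G]] = [[0, -1/2, 1/2], [-1/2, 5/4, -1/4], [1/2, -1/4, 5/4]]; det M2 = -1/2
det M1 - det M2 = -1; K = -1 / (3/2)^2 = -4/9


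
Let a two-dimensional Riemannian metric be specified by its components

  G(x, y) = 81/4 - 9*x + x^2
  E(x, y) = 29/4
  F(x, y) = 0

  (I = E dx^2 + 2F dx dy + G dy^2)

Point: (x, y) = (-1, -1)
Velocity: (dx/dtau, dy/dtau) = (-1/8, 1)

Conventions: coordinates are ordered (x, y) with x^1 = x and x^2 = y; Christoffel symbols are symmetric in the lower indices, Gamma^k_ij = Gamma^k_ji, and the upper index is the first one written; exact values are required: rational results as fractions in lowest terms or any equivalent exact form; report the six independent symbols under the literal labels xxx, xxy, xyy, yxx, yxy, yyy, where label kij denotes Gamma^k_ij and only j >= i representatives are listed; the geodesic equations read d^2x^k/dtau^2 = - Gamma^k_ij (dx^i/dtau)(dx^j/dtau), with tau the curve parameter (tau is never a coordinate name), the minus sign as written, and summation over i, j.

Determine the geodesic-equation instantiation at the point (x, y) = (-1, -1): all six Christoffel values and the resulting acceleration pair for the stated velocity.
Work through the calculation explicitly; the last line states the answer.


E = 29/4, F = 0, G = 121/4 at the point
E_x = 0, E_y = 0, F_x = 0, F_y = 0, G_x = -11, G_y = 0
EG - F^2 = 3509/16;  g^inv = (16/3509) * [[121/4, 0], [0, 29/4]]
first-kind symbols [ij,l] = (1/2)(d_i g_jl + d_j g_il - d_l g_ij): [xx,x] = E_x/2 = 0, [xx,y] = F_x - E_y/2 = 0, [xy,x] = E_y/2 = 0, [xy,y] = G_x/2 = -11/2, [yy,x] = F_y - G_x/2 = 11/2, [yy,y] = G_y/2 = 0
Gamma^x_ij = (G*[ij,x] - F*[ij,y])/(EG - F^2), Gamma^y_ij = (E*[ij,y] - F*[ij,x])/(EG - F^2)
Gamma_xxx = 0, Gamma_xxy = 0, Gamma_xyy = 22/29, Gamma_yxx = 0, Gamma_yxy = -2/11, Gamma_yyy = 0
d^2x/dtau^2 = -(Gamma_xxx*(-1/8)^2 + 2*Gamma_xxy*(-1/8)*(1) + Gamma_xyy*(1)^2) = -22/29
d^2y/dtau^2 = -(Gamma_yxx*(-1/8)^2 + 2*Gamma_yxy*(-1/8)*(1) + Gamma_yyy*(1)^2) = -1/22

Answer: Gamma_xxx = 0, Gamma_xxy = 0, Gamma_xyy = 22/29, Gamma_yxx = 0, Gamma_yxy = -2/11, Gamma_yyy = 0; accelerations (d^2x/dtau^2, d^2y/dtau^2) = (-22/29, -1/22)


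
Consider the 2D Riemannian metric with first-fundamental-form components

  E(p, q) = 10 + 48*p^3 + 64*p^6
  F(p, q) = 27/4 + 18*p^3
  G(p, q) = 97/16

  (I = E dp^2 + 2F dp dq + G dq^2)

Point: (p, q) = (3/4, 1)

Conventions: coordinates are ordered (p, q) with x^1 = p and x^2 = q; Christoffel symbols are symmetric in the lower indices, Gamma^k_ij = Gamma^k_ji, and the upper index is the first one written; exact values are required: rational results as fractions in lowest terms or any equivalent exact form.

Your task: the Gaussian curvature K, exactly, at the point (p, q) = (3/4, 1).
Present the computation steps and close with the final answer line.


E = 2665/64, F = 459/32, G = 97/16, EG - F^2 = 2989/64 at the point
E_p = 1377/8, E_q = 0, F_p = 243/8, F_q = 0, G_p = 0, G_q = 0
E_qq = 0, F_pq = 0, G_pp = 0
The intrinsic route: Brioschi's K = (det M1 - det M2)/(EG - F^2)^2.
M1 = [[-E_qq/2 + F_pq - G_pp/2, E_p/2, F_p - E_q/2], [F_q - G_p/2, E, F], [G_q/2, F, G]] = [[0, 1377/16, 243/8], [0, 2665/64, 459/32], [0, 459/32, 97/16]]; det M1 = 0
M2 = [[0, E_q/2, G_p/2], [E_q/2, E, F], [G_p/2, F, G]] = [[0, 0, 0], [0, 2665/64, 459/32], [0, 459/32, 97/16]]; det M2 = 0
det M1 - det M2 = 0; K = 0 / (2989/64)^2 = 0

Answer: K = 0


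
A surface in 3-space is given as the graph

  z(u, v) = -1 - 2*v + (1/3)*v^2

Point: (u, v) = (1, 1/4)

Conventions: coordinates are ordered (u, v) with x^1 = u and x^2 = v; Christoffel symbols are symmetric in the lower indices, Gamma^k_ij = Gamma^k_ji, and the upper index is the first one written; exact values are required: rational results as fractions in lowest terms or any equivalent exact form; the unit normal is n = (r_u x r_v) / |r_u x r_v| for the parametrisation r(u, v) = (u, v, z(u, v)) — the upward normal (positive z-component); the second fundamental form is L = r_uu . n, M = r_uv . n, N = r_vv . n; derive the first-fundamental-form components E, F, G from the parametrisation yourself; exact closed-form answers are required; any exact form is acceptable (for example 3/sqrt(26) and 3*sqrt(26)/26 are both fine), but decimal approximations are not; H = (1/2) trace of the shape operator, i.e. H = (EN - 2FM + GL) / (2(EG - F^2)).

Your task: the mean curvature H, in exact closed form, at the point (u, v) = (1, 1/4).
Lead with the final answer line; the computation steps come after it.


Answer: H = 72*sqrt(157)/24649

z_u = 0, z_v = -11/6, z_uu = 0, z_uv = 0, z_vv = 2/3
E = 1, F = 0, G = 157/36; answer radicand W^2 = 157/36
unnormalised second-form numerators: l = 0, m = 0, n = 2/3; L = l/sqrt(157/36), and similarly M = m/sqrt(W^2), N = n/sqrt(W^2)
H = (E*n - 2*F*m + G*l) / (2*(EG - F^2)*sqrt(W^2)); E*n - 2*F*m + G*l = 2/3, EG - F^2 = 157/36, so H = (12/157)/sqrt(157/36)


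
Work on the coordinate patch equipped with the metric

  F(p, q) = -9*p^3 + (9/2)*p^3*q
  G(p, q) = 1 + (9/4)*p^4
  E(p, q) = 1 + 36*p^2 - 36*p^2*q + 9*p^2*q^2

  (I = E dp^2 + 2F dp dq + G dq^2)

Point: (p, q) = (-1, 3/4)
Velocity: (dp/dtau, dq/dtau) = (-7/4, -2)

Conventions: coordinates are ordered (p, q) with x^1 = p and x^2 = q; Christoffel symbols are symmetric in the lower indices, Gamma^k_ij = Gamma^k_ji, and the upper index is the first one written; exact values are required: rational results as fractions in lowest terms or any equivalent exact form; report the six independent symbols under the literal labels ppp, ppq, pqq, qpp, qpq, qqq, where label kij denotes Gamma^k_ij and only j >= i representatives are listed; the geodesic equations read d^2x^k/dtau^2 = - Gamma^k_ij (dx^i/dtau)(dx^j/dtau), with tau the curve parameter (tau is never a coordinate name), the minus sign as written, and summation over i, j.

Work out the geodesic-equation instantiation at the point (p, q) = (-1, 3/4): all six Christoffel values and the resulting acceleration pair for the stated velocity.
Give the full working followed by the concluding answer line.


E = 241/16, F = 45/8, G = 13/4 at the point
E_p = -225/8, E_q = -45/2, F_p = -135/8, F_q = -9/2, G_p = -9, G_q = 0
EG - F^2 = 277/16;  g^inv = (16/277) * [[13/4, -45/8], [-45/8, 241/16]]
first-kind symbols [ij,l] = (1/2)(d_i g_jl + d_j g_il - d_l g_ij): [pp,p] = E_p/2 = -225/16, [pp,q] = F_p - E_q/2 = -45/8, [pq,p] = E_q/2 = -45/4, [pq,q] = G_p/2 = -9/2, [qq,p] = F_q - G_p/2 = 0, [qq,q] = G_q/2 = 0
Gamma^p_ij = (G*[ij,p] - F*[ij,q])/(EG - F^2), Gamma^q_ij = (E*[ij,q] - F*[ij,p])/(EG - F^2)
Gamma_ppp = -225/277, Gamma_ppq = -180/277, Gamma_pqq = 0, Gamma_qpp = -90/277, Gamma_qpq = -72/277, Gamma_qqq = 0
d^2p/dtau^2 = -(Gamma_ppp*(-7/4)^2 + 2*Gamma_ppq*(-7/4)*(-2) + Gamma_pqq*(-2)^2) = 31185/4432
d^2q/dtau^2 = -(Gamma_qpp*(-7/4)^2 + 2*Gamma_qpq*(-7/4)*(-2) + Gamma_qqq*(-2)^2) = 6237/2216

Answer: Gamma_ppp = -225/277, Gamma_ppq = -180/277, Gamma_pqq = 0, Gamma_qpp = -90/277, Gamma_qpq = -72/277, Gamma_qqq = 0; accelerations (d^2p/dtau^2, d^2q/dtau^2) = (31185/4432, 6237/2216)


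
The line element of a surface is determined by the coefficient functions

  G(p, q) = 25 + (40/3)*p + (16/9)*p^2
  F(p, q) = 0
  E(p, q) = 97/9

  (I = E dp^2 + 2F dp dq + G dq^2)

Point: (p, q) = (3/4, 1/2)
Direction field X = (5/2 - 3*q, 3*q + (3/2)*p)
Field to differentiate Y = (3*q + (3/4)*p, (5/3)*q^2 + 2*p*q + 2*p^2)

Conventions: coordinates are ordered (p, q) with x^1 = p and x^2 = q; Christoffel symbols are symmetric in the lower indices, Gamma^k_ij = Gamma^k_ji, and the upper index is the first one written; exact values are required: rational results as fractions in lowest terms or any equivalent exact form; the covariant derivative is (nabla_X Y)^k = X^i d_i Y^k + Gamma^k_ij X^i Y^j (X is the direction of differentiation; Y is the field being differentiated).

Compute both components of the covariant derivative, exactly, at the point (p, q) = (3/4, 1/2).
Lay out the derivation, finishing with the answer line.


E = 97/9, F = 0, G = 36 at the point
E_p = 0, E_q = 0, F_p = 0, F_q = 0, G_p = 16, G_q = 0
EG - F^2 = 388;  g^inv = (1/388) * [[36, 0], [0, 97/9]]
first-kind symbols [ij,l] = (1/2)(d_i g_jl + d_j g_il - d_l g_ij): [pp,p] = E_p/2 = 0, [pp,q] = F_p - E_q/2 = 0, [pq,p] = E_q/2 = 0, [pq,q] = G_p/2 = 8, [qq,p] = F_q - G_p/2 = -8, [qq,q] = G_q/2 = 0
Gamma^p_ij = (G*[ij,p] - F*[ij,q])/(EG - F^2), Gamma^q_ij = (E*[ij,q] - F*[ij,p])/(EG - F^2)
Gamma_ppp = 0, Gamma_ppq = 0, Gamma_pqq = -72/97, Gamma_qpp = 0, Gamma_qpq = 2/9, Gamma_qqq = 0
X = (1, 21/8), Y = (33/16, 55/24) at the point

Answer: (nabla_X Y)^p = 807/194, (nabla_X Y)^q = 24235/1728


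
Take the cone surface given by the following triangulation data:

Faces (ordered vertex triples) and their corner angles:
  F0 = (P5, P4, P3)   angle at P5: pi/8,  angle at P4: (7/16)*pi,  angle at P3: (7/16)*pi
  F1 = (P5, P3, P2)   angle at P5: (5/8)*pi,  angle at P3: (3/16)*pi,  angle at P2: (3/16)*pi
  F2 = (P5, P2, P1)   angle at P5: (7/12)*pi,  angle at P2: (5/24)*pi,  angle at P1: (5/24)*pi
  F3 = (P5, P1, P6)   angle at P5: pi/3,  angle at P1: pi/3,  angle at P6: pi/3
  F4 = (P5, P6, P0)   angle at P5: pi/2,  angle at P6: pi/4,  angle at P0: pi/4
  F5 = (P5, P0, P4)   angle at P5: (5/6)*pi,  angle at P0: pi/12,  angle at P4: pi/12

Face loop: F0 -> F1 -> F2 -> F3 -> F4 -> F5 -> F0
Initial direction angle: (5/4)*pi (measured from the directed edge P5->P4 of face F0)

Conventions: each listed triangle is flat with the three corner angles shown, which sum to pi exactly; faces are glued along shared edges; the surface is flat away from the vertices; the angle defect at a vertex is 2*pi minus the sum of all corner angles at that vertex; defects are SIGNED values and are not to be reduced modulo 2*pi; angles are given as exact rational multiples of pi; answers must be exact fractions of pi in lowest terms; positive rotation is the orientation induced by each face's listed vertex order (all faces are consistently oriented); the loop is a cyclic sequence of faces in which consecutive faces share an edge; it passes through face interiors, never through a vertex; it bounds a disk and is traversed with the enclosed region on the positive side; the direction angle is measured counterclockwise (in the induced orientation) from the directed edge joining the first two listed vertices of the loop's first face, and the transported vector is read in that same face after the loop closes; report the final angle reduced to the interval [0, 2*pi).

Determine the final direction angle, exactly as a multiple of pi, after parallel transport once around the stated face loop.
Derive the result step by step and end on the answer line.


enclosed vertex P5: corner angles sum to 3*pi, defect = 2*pi - 3*pi = -pi
by Gauss-Bonnet the loop rotates the vector by the enclosed defect sum (positive orientation, mod 2*pi)
final angle = (5/4)*pi - pi = pi/4 (mod 2*pi)

Answer: final direction angle = pi/4


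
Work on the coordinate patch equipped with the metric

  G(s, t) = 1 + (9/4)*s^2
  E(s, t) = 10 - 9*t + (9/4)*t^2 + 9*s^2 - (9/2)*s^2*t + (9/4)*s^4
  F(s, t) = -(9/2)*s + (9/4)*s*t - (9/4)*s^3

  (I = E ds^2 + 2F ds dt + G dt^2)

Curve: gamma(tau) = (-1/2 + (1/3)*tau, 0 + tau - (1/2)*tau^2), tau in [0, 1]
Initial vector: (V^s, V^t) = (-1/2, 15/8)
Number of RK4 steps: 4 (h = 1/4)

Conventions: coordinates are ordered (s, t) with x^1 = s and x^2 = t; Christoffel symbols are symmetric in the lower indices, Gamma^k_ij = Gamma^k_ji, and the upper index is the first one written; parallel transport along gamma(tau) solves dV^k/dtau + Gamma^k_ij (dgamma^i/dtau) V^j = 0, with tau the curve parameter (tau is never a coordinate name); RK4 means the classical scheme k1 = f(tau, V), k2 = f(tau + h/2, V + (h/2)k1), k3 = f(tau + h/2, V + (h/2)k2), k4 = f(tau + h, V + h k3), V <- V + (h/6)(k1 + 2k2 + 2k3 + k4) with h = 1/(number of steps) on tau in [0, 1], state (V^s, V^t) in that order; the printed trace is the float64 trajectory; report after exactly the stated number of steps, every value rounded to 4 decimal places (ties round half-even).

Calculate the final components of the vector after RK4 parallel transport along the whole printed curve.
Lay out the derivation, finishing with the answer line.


gamma'(tau) = (1/3, 1 - tau); f(tau, V)^k = -Gamma^k_ij(gamma(tau)) gamma'^i(tau) V^j; h = 1/4; intermediate values shown to 6 dp
curve data and Christoffel symbols at the stage parameters:
  tau = 0.000000: gamma = (-0.500000, 0.000000), gamma' = (0.333333, 1.000000); Gamma_sss = -0.390832, Gamma_sst = -0.390832, Gamma_stt = 0.000000, Gamma_tss = -0.086852, Gamma_tst = -0.086852, Gamma_ttt = 0.000000
  tau = 0.125000: gamma = (-0.458333, 0.117188), gamma' = (0.333333, 0.875000); Gamma_sss = -0.381053, Gamma_sst = -0.415694, Gamma_stt = 0.000000, Gamma_tss = -0.083449, Gamma_tst = -0.091035, Gamma_ttt = 0.000000
  tau = 0.250000: gamma = (-0.416667, 0.218750), gamma' = (0.333333, 0.750000); Gamma_sss = -0.366942, Gamma_sst = -0.440330, Gamma_stt = 0.000000, Gamma_tss = -0.078211, Gamma_tst = -0.093854, Gamma_ttt = 0.000000
  tau = 0.375000: gamma = (-0.375000, 0.304688), gamma' = (0.333333, 0.625000); Gamma_sss = -0.348090, Gamma_sst = -0.464120, Gamma_stt = 0.000000, Gamma_tss = -0.071099, Gamma_tst = -0.094799, Gamma_ttt = 0.000000
  tau = 0.500000: gamma = (-0.333333, 0.375000), gamma' = (0.333333, 0.500000); Gamma_sss = -0.324237, Gamma_sst = -0.486355, Gamma_stt = 0.000000, Gamma_tss = -0.062253, Gamma_tst = -0.093380, Gamma_ttt = 0.000000
  tau = 0.625000: gamma = (-0.291667, 0.429688), gamma' = (0.333333, 0.375000); Gamma_sss = -0.295320, Gamma_sst = -0.506263, Gamma_stt = 0.000000, Gamma_tss = -0.052033, Gamma_tst = -0.089200, Gamma_ttt = 0.000000
  tau = 0.750000: gamma = (-0.250000, 0.468750), gamma' = (0.333333, 0.250000); Gamma_sss = -0.261529, Gamma_sst = -0.523058, Gamma_stt = 0.000000, Gamma_tss = -0.041024, Gamma_tst = -0.082048, Gamma_ttt = 0.000000
  tau = 0.875000: gamma = (-0.208333, 0.492188), gamma' = (0.333333, 0.125000); Gamma_sss = -0.223329, Gamma_sst = -0.535989, Gamma_stt = 0.000000, Gamma_tss = -0.029994, Gamma_tst = -0.071985, Gamma_ttt = 0.000000
  tau = 1.000000: gamma = (-0.166667, 0.500000), gamma' = (0.333333, 0.000000); Gamma_sss = -0.181468, Gamma_sst = -0.544405, Gamma_stt = 0.000000, Gamma_tss = -0.019797, Gamma_tst = -0.059390, Gamma_ttt = 0.000000
step 0: V^s = -0.5000, V^t = 1.8750
step 1: k1 = (-0.016285, -0.003619), k2 = (0.013372, 0.002928), k3 = (0.015305, 0.003352), k4 = (0.050780, 0.010823); V <- V + (h/6)(k1 + 2k2 + 2k3 + k4): V^s = -0.4962, V^t = 1.8758
step 2: k1 = (0.050778, 0.010823), k2 = (0.091491, 0.018688), k3 = (0.093710, 0.019141), k4 = (0.138826, 0.026655); V <- V + (h/6)(k1 + 2k2 + 2k3 + k4): V^s = -0.4728, V^t = 1.8805
step 3: k1 = (0.138782, 0.026646), k2 = (0.186598, 0.032877), k3 = (0.188453, 0.033204), k4 = (0.236541, 0.037104); V <- V + (h/6)(k1 + 2k2 + 2k3 + k4): V^s = -0.4259, V^t = 1.8887
step 4: k1 = (0.236469, 0.037093), k2 = (0.282204, 0.037901), k3 = (0.283030, 0.038012), k4 = (0.322978, 0.035234); V <- V + (h/6)(k1 + 2k2 + 2k3 + k4): V^s = -0.3555, V^t = 1.8980

Answer: V^s = -0.3555, V^t = 1.8980
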